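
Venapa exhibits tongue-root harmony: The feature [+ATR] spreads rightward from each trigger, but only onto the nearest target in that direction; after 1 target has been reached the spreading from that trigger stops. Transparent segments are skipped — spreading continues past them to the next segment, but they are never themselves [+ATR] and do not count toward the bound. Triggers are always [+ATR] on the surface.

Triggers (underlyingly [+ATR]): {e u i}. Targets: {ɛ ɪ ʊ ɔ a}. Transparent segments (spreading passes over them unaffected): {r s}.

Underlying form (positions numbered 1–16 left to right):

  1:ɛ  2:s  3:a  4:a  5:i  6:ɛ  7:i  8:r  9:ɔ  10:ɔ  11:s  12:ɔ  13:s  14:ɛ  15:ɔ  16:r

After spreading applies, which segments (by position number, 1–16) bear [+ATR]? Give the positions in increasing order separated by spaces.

5 6 7 9

From /i/ at 5 rightward: 6 /ɛ/ → [+ATR]; bound reached.
From /i/ at 7 rightward: 8 /r/ transparent; 9 /ɔ/ → [+ATR]; bound reached.
Targets with no active source: positions 1 3 4 10 12 14 15 stay [-ATR].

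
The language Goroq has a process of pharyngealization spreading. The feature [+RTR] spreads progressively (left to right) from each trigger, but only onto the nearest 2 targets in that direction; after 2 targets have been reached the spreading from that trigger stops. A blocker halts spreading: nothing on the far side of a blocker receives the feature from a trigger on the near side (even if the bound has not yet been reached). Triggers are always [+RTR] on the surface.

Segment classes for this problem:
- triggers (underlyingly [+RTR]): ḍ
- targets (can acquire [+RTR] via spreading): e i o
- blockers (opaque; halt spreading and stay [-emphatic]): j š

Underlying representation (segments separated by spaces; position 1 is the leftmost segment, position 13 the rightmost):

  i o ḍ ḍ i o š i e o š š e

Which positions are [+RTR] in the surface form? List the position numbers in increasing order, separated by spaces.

3 4 5 6

From /ḍ/ at 3 rightward: 4 /ḍ/ is itself a trigger — this domain ends here.
From /ḍ/ at 4 rightward: 5 /i/ → [+RTR]; 6 /o/ → [+RTR]; bound reached.
Targets with no active source: positions 1 2 8 9 10 13 stay [-emphatic].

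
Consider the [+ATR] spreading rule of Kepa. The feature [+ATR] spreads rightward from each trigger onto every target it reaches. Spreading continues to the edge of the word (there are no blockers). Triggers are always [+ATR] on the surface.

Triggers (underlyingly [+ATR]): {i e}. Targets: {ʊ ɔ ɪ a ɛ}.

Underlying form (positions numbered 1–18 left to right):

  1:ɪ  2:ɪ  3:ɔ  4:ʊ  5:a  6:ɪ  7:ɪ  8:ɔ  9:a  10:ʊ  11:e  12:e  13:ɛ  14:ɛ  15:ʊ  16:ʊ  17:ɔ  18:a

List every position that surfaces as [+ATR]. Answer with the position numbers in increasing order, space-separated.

11 12 13 14 15 16 17 18

From /e/ at 11 rightward: 12 /e/ is itself a trigger — this domain ends here.
From /e/ at 12 rightward: 13 /ɛ/ → [+ATR]; 14 /ɛ/ → [+ATR]; 15 /ʊ/ → [+ATR]; 16 /ʊ/ → [+ATR]; 17 /ɔ/ → [+ATR]; 18 /a/ → [+ATR]; word edge.
Targets with no active source: positions 1 2 3 4 5 6 7 8 9 10 stay [-ATR].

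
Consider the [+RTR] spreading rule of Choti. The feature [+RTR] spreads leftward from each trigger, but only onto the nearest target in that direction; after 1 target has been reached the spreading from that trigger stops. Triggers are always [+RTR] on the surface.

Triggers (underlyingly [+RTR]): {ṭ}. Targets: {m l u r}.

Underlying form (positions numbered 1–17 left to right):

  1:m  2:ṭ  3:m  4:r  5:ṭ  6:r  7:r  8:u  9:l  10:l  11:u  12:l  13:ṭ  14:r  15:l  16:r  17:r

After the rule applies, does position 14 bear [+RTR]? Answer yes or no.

From /ṭ/ at 2 leftward: 1 /m/ → [+RTR]; bound reached.
From /ṭ/ at 5 leftward: 4 /r/ → [+RTR]; bound reached.
From /ṭ/ at 13 leftward: 12 /l/ → [+RTR]; bound reached.
Targets with no active source: positions 3 6 7 8 9 10 11 14 15 16 17 stay [-emphatic].
[+RTR] positions on the surface: 1 2 4 5 12 13.

no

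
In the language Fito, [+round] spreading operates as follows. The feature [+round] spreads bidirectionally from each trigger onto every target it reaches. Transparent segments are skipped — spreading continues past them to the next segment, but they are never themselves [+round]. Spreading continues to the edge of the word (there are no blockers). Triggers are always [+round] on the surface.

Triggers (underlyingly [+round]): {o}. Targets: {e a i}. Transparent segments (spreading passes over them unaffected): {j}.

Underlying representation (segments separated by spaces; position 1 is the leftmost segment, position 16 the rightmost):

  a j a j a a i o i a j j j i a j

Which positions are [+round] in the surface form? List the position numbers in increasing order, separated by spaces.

From /o/ at 8 rightward: 9 /i/ → [+round]; 10 /a/ → [+round]; 11 /j/ transparent; 12 /j/ transparent; 13 /j/ transparent; 14 /i/ → [+round]; 15 /a/ → [+round]; 16 /j/ transparent; word edge.
From /o/ at 8 leftward: 7 /i/ → [+round]; 6 /a/ → [+round]; 5 /a/ → [+round]; 4 /j/ transparent; 3 /a/ → [+round]; 2 /j/ transparent; 1 /a/ → [+round]; word edge.

1 3 5 6 7 8 9 10 14 15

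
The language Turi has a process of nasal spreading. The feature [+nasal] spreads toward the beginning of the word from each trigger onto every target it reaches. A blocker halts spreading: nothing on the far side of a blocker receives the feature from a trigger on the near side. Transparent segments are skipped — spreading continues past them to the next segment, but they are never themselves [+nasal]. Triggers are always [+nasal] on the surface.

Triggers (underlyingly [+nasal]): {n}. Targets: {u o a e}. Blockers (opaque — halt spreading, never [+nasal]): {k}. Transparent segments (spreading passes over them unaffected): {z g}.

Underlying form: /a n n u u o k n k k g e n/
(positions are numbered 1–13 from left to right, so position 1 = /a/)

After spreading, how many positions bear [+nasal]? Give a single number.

6

From /n/ at 2 leftward: 1 /a/ → [+nasal]; word edge.
From /n/ at 3 leftward: 2 /n/ is itself a trigger — this domain ends here.
From /n/ at 8 leftward: 7 /k/ blocks.
From /n/ at 13 leftward: 12 /e/ → [+nasal]; 11 /g/ transparent; 10 /k/ blocks.
Targets with no active source: positions 4 5 6 stay [-nasal].
[+nasal] positions on the surface: 1 2 3 8 12 13.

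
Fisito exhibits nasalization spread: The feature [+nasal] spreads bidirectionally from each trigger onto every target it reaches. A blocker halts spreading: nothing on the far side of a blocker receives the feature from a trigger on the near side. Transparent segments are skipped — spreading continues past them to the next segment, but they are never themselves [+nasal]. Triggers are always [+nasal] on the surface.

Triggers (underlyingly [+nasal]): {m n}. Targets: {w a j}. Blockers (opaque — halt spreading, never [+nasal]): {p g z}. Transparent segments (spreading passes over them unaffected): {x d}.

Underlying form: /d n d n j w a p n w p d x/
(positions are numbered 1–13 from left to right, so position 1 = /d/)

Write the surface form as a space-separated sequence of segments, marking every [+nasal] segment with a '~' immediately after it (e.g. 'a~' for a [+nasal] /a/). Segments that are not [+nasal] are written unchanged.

From /n/ at 2 rightward: 3 /d/ transparent; 4 /n/ is itself a trigger — this domain ends here.
From /n/ at 2 leftward: 1 /d/ transparent; word edge.
From /n/ at 4 rightward: 5 /j/ → [+nasal]; 6 /w/ → [+nasal]; 7 /a/ → [+nasal]; 8 /p/ blocks.
From /n/ at 4 leftward: 3 /d/ transparent; 2 /n/ is itself a trigger — this domain ends here.
From /n/ at 9 rightward: 10 /w/ → [+nasal]; 11 /p/ blocks.
From /n/ at 9 leftward: 8 /p/ blocks.
[+nasal] positions on the surface: 2 4 5 6 7 9 10.

d n~ d n~ j~ w~ a~ p n~ w~ p d x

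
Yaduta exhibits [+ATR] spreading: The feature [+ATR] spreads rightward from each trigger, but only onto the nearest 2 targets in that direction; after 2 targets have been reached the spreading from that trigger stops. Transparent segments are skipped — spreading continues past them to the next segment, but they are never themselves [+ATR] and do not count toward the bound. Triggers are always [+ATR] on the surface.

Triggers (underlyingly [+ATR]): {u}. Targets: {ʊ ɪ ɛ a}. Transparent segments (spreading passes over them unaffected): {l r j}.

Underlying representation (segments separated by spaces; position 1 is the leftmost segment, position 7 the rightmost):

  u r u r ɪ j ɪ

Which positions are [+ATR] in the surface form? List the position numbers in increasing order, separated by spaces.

From /u/ at 1 rightward: 2 /r/ transparent; 3 /u/ is itself a trigger — this domain ends here.
From /u/ at 3 rightward: 4 /r/ transparent; 5 /ɪ/ → [+ATR]; 6 /j/ transparent; 7 /ɪ/ → [+ATR]; bound reached.

1 3 5 7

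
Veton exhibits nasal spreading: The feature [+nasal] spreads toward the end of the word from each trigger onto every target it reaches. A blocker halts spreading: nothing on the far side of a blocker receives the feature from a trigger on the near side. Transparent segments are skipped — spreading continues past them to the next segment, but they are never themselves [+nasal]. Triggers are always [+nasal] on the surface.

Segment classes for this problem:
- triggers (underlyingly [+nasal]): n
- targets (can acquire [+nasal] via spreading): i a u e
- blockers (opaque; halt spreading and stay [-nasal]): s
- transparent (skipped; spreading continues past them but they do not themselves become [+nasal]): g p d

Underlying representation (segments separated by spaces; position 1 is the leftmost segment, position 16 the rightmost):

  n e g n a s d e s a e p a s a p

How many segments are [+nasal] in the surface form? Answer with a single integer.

From /n/ at 1 rightward: 2 /e/ → [+nasal]; 3 /g/ transparent; 4 /n/ is itself a trigger — this domain ends here.
From /n/ at 4 rightward: 5 /a/ → [+nasal]; 6 /s/ blocks.
Targets with no active source: positions 8 10 11 13 15 stay [-nasal].
[+nasal] positions on the surface: 1 2 4 5.

4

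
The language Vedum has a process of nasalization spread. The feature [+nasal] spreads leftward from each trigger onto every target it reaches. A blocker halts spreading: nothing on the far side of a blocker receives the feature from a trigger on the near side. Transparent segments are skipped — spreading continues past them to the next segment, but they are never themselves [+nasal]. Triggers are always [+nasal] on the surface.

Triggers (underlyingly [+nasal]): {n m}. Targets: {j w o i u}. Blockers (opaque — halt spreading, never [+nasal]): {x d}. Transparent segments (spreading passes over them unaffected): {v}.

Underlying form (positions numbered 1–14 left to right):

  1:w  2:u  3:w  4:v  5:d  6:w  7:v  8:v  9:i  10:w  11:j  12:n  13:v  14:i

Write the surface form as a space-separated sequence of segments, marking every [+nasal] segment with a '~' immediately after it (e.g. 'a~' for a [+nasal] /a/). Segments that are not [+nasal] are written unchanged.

From /n/ at 12 leftward: 11 /j/ → [+nasal]; 10 /w/ → [+nasal]; 9 /i/ → [+nasal]; 8 /v/ transparent; 7 /v/ transparent; 6 /w/ → [+nasal]; 5 /d/ blocks.
Targets with no active source: positions 1 2 3 14 stay [-nasal].
[+nasal] positions on the surface: 6 9 10 11 12.

w u w v d w~ v v i~ w~ j~ n~ v i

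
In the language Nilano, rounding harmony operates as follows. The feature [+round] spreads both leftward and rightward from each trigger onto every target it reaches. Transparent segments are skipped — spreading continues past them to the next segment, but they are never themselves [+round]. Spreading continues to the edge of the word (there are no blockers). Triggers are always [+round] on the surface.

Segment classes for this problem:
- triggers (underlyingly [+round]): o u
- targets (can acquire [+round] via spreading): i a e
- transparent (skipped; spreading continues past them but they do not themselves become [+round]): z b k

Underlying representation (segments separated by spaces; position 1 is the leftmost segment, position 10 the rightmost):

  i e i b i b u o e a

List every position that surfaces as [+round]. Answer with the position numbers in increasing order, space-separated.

From /u/ at 7 rightward: 8 /o/ is itself a trigger — this domain ends here.
From /u/ at 7 leftward: 6 /b/ transparent; 5 /i/ → [+round]; 4 /b/ transparent; 3 /i/ → [+round]; 2 /e/ → [+round]; 1 /i/ → [+round]; word edge.
From /o/ at 8 rightward: 9 /e/ → [+round]; 10 /a/ → [+round]; word edge.
From /o/ at 8 leftward: 7 /u/ is itself a trigger — this domain ends here.

1 2 3 5 7 8 9 10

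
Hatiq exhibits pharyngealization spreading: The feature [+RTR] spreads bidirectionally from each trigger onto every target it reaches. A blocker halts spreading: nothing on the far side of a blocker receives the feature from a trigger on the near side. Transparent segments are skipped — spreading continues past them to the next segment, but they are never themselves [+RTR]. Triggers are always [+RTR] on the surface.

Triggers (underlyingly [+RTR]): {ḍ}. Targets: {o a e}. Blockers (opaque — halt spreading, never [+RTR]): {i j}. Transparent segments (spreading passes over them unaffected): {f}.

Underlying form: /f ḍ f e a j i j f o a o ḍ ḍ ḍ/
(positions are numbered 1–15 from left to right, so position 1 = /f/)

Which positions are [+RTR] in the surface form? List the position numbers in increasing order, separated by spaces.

From /ḍ/ at 2 rightward: 3 /f/ transparent; 4 /e/ → [+RTR]; 5 /a/ → [+RTR]; 6 /j/ blocks.
From /ḍ/ at 2 leftward: 1 /f/ transparent; word edge.
From /ḍ/ at 13 rightward: 14 /ḍ/ is itself a trigger — this domain ends here.
From /ḍ/ at 13 leftward: 12 /o/ → [+RTR]; 11 /a/ → [+RTR]; 10 /o/ → [+RTR]; 9 /f/ transparent; 8 /j/ blocks.
From /ḍ/ at 14 rightward: 15 /ḍ/ is itself a trigger — this domain ends here.
From /ḍ/ at 14 leftward: 13 /ḍ/ is itself a trigger — this domain ends here.
From /ḍ/ at 15 rightward: word edge.
From /ḍ/ at 15 leftward: 14 /ḍ/ is itself a trigger — this domain ends here.

2 4 5 10 11 12 13 14 15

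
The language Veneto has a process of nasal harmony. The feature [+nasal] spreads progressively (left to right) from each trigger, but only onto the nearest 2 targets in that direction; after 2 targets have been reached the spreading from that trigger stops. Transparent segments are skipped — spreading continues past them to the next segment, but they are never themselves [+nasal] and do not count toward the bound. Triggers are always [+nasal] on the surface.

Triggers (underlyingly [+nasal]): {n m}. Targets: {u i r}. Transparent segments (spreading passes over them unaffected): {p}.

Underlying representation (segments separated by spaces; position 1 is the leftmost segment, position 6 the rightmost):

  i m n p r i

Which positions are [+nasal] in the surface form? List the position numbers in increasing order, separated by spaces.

2 3 5 6

From /m/ at 2 rightward: 3 /n/ is itself a trigger — this domain ends here.
From /n/ at 3 rightward: 4 /p/ transparent; 5 /r/ → [+nasal]; 6 /i/ → [+nasal]; bound reached.
Target with no active source: position 1 stays [-nasal].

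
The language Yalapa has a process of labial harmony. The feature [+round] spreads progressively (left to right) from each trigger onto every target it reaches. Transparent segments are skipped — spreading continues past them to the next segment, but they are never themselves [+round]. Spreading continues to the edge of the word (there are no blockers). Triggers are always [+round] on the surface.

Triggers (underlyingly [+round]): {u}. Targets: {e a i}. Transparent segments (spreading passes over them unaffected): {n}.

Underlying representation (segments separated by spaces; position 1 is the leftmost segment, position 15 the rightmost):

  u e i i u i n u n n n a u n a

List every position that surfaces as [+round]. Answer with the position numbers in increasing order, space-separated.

From /u/ at 1 rightward: 2 /e/ → [+round]; 3 /i/ → [+round]; 4 /i/ → [+round]; 5 /u/ is itself a trigger — this domain ends here.
From /u/ at 5 rightward: 6 /i/ → [+round]; 7 /n/ transparent; 8 /u/ is itself a trigger — this domain ends here.
From /u/ at 8 rightward: 9 /n/ transparent; 10 /n/ transparent; 11 /n/ transparent; 12 /a/ → [+round]; 13 /u/ is itself a trigger — this domain ends here.
From /u/ at 13 rightward: 14 /n/ transparent; 15 /a/ → [+round]; word edge.

1 2 3 4 5 6 8 12 13 15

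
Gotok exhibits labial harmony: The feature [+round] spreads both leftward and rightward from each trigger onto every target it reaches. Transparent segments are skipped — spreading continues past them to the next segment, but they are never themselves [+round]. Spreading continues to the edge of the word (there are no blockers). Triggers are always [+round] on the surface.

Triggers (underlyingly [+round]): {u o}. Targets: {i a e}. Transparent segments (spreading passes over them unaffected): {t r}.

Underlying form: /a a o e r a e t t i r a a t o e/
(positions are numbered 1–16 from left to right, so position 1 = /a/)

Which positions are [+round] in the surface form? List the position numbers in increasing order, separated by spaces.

1 2 3 4 6 7 10 12 13 15 16

From /o/ at 3 rightward: 4 /e/ → [+round]; 5 /r/ transparent; 6 /a/ → [+round]; 7 /e/ → [+round]; 8 /t/ transparent; 9 /t/ transparent; 10 /i/ → [+round]; 11 /r/ transparent; 12 /a/ → [+round]; 13 /a/ → [+round]; 14 /t/ transparent; 15 /o/ is itself a trigger — this domain ends here.
From /o/ at 3 leftward: 2 /a/ → [+round]; 1 /a/ → [+round]; word edge.
From /o/ at 15 rightward: 16 /e/ → [+round]; word edge.
From /o/ at 15 leftward: 14 /t/ transparent; 13 /a/ → [+round]; 12 /a/ → [+round]; 11 /r/ transparent; 10 /i/ → [+round]; 9 /t/ transparent; 8 /t/ transparent; 7 /e/ → [+round]; 6 /a/ → [+round]; 5 /r/ transparent; 4 /e/ → [+round]; 3 /o/ is itself a trigger — this domain ends here.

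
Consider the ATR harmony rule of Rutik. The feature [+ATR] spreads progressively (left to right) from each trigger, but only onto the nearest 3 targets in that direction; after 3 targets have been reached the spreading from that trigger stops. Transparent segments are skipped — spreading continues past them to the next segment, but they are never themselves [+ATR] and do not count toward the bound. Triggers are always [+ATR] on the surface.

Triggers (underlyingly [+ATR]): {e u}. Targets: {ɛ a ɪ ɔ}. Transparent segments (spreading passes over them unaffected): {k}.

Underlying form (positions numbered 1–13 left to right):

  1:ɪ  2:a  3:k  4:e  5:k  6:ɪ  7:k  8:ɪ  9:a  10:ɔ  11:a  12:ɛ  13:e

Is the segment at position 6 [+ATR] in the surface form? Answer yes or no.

From /e/ at 4 rightward: 5 /k/ transparent; 6 /ɪ/ → [+ATR]; 7 /k/ transparent; 8 /ɪ/ → [+ATR]; 9 /a/ → [+ATR]; bound reached.
From /e/ at 13 rightward: word edge.
Targets with no active source: positions 1 2 10 11 12 stay [-ATR].
[+ATR] positions on the surface: 4 6 8 9 13.

yes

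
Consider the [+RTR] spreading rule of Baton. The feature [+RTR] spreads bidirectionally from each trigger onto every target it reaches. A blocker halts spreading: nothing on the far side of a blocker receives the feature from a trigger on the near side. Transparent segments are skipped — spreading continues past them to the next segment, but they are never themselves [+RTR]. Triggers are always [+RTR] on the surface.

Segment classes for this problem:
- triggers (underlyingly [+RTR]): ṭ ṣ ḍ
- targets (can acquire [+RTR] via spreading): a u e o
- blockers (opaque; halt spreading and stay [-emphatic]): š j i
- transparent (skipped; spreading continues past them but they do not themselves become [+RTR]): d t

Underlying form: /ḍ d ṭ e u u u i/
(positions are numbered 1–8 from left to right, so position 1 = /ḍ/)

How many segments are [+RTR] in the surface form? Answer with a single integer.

6

From /ḍ/ at 1 rightward: 2 /d/ transparent; 3 /ṭ/ is itself a trigger — this domain ends here.
From /ḍ/ at 1 leftward: word edge.
From /ṭ/ at 3 rightward: 4 /e/ → [+RTR]; 5 /u/ → [+RTR]; 6 /u/ → [+RTR]; 7 /u/ → [+RTR]; 8 /i/ blocks.
From /ṭ/ at 3 leftward: 2 /d/ transparent; 1 /ḍ/ is itself a trigger — this domain ends here.
[+RTR] positions on the surface: 1 3 4 5 6 7.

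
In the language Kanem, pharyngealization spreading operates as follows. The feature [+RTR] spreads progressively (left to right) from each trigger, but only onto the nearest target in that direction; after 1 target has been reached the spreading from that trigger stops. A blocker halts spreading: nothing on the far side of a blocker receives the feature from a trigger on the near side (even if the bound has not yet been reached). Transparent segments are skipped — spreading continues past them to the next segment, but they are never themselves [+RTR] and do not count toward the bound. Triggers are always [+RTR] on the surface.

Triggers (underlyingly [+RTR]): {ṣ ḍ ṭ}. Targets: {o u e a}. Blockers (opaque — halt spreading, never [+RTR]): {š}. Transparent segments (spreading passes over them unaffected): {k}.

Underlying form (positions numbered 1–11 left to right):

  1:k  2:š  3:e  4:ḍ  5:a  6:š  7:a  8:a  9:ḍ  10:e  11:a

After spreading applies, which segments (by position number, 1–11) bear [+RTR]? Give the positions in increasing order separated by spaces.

4 5 9 10

From /ḍ/ at 4 rightward: 5 /a/ → [+RTR]; bound reached.
From /ḍ/ at 9 rightward: 10 /e/ → [+RTR]; bound reached.
Targets with no active source: positions 3 7 8 11 stay [-emphatic].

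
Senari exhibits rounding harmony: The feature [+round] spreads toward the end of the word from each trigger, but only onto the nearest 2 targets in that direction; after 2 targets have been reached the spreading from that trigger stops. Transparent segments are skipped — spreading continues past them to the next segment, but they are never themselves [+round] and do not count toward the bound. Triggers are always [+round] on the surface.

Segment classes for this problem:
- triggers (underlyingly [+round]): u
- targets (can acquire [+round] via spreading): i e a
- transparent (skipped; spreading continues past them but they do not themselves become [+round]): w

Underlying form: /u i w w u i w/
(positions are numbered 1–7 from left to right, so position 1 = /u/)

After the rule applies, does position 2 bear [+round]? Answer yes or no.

yes

From /u/ at 1 rightward: 2 /i/ → [+round]; 3 /w/ transparent; 4 /w/ transparent; 5 /u/ is itself a trigger — this domain ends here.
From /u/ at 5 rightward: 6 /i/ → [+round]; 7 /w/ transparent; word edge.
[+round] positions on the surface: 1 2 5 6.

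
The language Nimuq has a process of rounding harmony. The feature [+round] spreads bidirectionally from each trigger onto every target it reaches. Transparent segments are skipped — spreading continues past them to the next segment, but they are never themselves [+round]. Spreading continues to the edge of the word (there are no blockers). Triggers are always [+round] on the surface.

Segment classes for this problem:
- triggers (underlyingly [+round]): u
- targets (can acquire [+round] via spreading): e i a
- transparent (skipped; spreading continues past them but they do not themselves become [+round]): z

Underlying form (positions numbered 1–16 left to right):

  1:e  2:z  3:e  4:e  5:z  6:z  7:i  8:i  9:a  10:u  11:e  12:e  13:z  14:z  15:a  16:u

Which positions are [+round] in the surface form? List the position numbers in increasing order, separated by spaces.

1 3 4 7 8 9 10 11 12 15 16

From /u/ at 10 rightward: 11 /e/ → [+round]; 12 /e/ → [+round]; 13 /z/ transparent; 14 /z/ transparent; 15 /a/ → [+round]; 16 /u/ is itself a trigger — this domain ends here.
From /u/ at 10 leftward: 9 /a/ → [+round]; 8 /i/ → [+round]; 7 /i/ → [+round]; 6 /z/ transparent; 5 /z/ transparent; 4 /e/ → [+round]; 3 /e/ → [+round]; 2 /z/ transparent; 1 /e/ → [+round]; word edge.
From /u/ at 16 rightward: word edge.
From /u/ at 16 leftward: 15 /a/ → [+round]; 14 /z/ transparent; 13 /z/ transparent; 12 /e/ → [+round]; 11 /e/ → [+round]; 10 /u/ is itself a trigger — this domain ends here.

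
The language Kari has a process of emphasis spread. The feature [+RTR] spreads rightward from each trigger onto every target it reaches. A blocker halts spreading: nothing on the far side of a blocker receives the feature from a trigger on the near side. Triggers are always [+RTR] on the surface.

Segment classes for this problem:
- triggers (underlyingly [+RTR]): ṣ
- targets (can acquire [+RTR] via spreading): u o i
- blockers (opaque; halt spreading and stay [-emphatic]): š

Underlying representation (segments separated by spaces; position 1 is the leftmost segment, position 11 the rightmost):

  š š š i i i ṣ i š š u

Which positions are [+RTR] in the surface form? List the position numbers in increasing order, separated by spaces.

7 8

From /ṣ/ at 7 rightward: 8 /i/ → [+RTR]; 9 /š/ blocks.
Targets with no active source: positions 4 5 6 11 stay [-emphatic].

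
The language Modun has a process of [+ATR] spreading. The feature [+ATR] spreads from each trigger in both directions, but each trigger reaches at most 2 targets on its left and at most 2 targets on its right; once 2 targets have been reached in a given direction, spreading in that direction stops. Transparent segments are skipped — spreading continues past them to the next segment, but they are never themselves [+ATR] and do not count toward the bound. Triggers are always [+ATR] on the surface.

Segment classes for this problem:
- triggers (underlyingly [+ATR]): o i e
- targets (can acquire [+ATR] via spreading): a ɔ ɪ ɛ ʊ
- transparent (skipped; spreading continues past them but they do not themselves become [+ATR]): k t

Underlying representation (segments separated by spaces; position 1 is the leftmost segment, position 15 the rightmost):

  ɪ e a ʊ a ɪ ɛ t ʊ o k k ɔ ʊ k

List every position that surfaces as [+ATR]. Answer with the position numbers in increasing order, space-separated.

1 2 3 4 7 9 10 13 14

From /e/ at 2 rightward: 3 /a/ → [+ATR]; 4 /ʊ/ → [+ATR]; bound reached.
From /e/ at 2 leftward: 1 /ɪ/ → [+ATR]; word edge.
From /o/ at 10 rightward: 11 /k/ transparent; 12 /k/ transparent; 13 /ɔ/ → [+ATR]; 14 /ʊ/ → [+ATR]; bound reached.
From /o/ at 10 leftward: 9 /ʊ/ → [+ATR]; 8 /t/ transparent; 7 /ɛ/ → [+ATR]; bound reached.
Targets with no active source: positions 5 6 stay [-ATR].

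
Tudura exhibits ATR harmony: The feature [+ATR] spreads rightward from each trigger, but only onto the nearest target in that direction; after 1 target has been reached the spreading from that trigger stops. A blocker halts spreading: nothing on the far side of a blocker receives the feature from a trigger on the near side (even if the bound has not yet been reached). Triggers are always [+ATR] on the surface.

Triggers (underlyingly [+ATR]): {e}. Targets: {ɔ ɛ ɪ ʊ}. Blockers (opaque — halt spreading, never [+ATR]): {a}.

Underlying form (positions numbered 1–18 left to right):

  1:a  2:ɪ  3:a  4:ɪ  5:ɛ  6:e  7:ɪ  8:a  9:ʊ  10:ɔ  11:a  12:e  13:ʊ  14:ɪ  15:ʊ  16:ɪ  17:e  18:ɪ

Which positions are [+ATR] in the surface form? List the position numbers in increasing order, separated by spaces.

6 7 12 13 17 18

From /e/ at 6 rightward: 7 /ɪ/ → [+ATR]; bound reached.
From /e/ at 12 rightward: 13 /ʊ/ → [+ATR]; bound reached.
From /e/ at 17 rightward: 18 /ɪ/ → [+ATR]; bound reached.
Targets with no active source: positions 2 4 5 9 10 14 15 16 stay [-ATR].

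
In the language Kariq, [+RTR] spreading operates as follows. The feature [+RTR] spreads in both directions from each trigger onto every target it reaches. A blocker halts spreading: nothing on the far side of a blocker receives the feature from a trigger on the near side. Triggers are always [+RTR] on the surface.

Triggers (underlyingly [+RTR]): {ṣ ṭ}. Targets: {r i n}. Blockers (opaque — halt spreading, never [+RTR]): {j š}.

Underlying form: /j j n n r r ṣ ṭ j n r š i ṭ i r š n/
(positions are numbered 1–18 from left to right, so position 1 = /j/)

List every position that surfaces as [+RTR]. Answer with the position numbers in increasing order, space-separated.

From /ṣ/ at 7 rightward: 8 /ṭ/ is itself a trigger — this domain ends here.
From /ṣ/ at 7 leftward: 6 /r/ → [+RTR]; 5 /r/ → [+RTR]; 4 /n/ → [+RTR]; 3 /n/ → [+RTR]; 2 /j/ blocks.
From /ṭ/ at 8 rightward: 9 /j/ blocks.
From /ṭ/ at 8 leftward: 7 /ṣ/ is itself a trigger — this domain ends here.
From /ṭ/ at 14 rightward: 15 /i/ → [+RTR]; 16 /r/ → [+RTR]; 17 /š/ blocks.
From /ṭ/ at 14 leftward: 13 /i/ → [+RTR]; 12 /š/ blocks.
Targets with no active source: positions 10 11 18 stay [-emphatic].

3 4 5 6 7 8 13 14 15 16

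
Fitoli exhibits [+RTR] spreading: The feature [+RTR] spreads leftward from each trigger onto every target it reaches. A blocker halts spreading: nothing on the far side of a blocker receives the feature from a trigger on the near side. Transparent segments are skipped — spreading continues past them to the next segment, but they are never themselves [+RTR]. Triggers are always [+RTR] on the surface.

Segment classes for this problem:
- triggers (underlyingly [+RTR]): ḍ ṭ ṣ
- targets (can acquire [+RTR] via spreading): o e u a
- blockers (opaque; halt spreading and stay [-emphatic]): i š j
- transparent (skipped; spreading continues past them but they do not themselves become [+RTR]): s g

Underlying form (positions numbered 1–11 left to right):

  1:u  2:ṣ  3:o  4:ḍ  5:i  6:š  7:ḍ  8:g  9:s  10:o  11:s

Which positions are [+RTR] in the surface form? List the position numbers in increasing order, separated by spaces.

From /ṣ/ at 2 leftward: 1 /u/ → [+RTR]; word edge.
From /ḍ/ at 4 leftward: 3 /o/ → [+RTR]; 2 /ṣ/ is itself a trigger — this domain ends here.
From /ḍ/ at 7 leftward: 6 /š/ blocks.
Target with no active source: position 10 stays [-emphatic].

1 2 3 4 7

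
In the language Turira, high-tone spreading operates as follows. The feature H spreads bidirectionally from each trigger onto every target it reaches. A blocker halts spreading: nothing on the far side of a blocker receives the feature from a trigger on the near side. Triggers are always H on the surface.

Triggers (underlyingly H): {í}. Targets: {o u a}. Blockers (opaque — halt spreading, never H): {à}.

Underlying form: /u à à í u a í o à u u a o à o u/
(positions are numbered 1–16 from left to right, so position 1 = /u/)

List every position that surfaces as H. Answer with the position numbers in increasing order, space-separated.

4 5 6 7 8

From /í/ at 4 rightward: 5 /u/ → H; 6 /a/ → H; 7 /í/ is itself a trigger — this domain ends here.
From /í/ at 4 leftward: 3 /à/ blocks.
From /í/ at 7 rightward: 8 /o/ → H; 9 /à/ blocks.
From /í/ at 7 leftward: 6 /a/ → H; 5 /u/ → H; 4 /í/ is itself a trigger — this domain ends here.
Targets with no active source: positions 1 10 11 12 13 15 16 stay [-high tone].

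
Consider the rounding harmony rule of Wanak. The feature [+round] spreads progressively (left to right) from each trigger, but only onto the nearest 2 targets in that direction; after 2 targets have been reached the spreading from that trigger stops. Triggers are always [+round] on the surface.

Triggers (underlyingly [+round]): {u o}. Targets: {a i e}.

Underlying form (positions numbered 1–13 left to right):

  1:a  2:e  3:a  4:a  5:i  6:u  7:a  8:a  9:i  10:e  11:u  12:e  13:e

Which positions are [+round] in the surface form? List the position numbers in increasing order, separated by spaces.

6 7 8 11 12 13

From /u/ at 6 rightward: 7 /a/ → [+round]; 8 /a/ → [+round]; bound reached.
From /u/ at 11 rightward: 12 /e/ → [+round]; 13 /e/ → [+round]; bound reached.
Targets with no active source: positions 1 2 3 4 5 9 10 stay [-round].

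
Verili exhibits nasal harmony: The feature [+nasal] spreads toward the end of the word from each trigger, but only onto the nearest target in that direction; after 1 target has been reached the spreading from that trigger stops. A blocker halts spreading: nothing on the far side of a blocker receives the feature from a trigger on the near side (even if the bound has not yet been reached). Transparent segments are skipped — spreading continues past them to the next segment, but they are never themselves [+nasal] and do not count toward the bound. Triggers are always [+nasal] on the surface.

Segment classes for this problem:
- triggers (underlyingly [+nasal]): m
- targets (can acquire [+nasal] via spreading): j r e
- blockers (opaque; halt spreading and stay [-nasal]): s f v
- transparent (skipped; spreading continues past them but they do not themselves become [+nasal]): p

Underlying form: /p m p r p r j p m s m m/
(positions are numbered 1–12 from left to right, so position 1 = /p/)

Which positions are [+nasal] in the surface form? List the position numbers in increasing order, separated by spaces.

From /m/ at 2 rightward: 3 /p/ transparent; 4 /r/ → [+nasal]; bound reached.
From /m/ at 9 rightward: 10 /s/ blocks.
From /m/ at 11 rightward: 12 /m/ is itself a trigger — this domain ends here.
From /m/ at 12 rightward: word edge.
Targets with no active source: positions 6 7 stay [-nasal].

2 4 9 11 12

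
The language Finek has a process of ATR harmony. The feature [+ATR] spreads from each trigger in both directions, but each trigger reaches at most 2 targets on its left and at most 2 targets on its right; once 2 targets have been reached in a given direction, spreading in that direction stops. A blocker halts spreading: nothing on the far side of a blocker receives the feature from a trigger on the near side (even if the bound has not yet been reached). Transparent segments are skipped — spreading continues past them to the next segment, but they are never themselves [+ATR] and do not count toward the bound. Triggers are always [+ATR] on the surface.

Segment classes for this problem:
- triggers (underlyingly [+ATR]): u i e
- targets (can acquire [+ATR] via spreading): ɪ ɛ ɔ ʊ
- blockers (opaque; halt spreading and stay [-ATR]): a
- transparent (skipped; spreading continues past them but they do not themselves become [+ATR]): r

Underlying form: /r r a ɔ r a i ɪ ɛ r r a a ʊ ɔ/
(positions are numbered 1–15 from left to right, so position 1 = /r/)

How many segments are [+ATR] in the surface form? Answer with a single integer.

3

From /i/ at 7 rightward: 8 /ɪ/ → [+ATR]; 9 /ɛ/ → [+ATR]; bound reached.
From /i/ at 7 leftward: 6 /a/ blocks.
Targets with no active source: positions 4 14 15 stay [-ATR].
[+ATR] positions on the surface: 7 8 9.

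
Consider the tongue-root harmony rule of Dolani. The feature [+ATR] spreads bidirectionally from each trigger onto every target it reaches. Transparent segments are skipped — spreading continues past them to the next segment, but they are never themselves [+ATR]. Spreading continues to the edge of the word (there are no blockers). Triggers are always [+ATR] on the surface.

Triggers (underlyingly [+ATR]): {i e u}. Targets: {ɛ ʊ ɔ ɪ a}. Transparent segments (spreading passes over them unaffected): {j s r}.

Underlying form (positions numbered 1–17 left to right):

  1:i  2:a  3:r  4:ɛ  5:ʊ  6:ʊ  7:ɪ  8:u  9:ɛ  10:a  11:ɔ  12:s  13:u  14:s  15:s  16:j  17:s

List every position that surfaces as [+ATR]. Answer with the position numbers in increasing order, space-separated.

From /i/ at 1 rightward: 2 /a/ → [+ATR]; 3 /r/ transparent; 4 /ɛ/ → [+ATR]; 5 /ʊ/ → [+ATR]; 6 /ʊ/ → [+ATR]; 7 /ɪ/ → [+ATR]; 8 /u/ is itself a trigger — this domain ends here.
From /i/ at 1 leftward: word edge.
From /u/ at 8 rightward: 9 /ɛ/ → [+ATR]; 10 /a/ → [+ATR]; 11 /ɔ/ → [+ATR]; 12 /s/ transparent; 13 /u/ is itself a trigger — this domain ends here.
From /u/ at 8 leftward: 7 /ɪ/ → [+ATR]; 6 /ʊ/ → [+ATR]; 5 /ʊ/ → [+ATR]; 4 /ɛ/ → [+ATR]; 3 /r/ transparent; 2 /a/ → [+ATR]; 1 /i/ is itself a trigger — this domain ends here.
From /u/ at 13 rightward: 14 /s/ transparent; 15 /s/ transparent; 16 /j/ transparent; 17 /s/ transparent; word edge.
From /u/ at 13 leftward: 12 /s/ transparent; 11 /ɔ/ → [+ATR]; 10 /a/ → [+ATR]; 9 /ɛ/ → [+ATR]; 8 /u/ is itself a trigger — this domain ends here.

1 2 4 5 6 7 8 9 10 11 13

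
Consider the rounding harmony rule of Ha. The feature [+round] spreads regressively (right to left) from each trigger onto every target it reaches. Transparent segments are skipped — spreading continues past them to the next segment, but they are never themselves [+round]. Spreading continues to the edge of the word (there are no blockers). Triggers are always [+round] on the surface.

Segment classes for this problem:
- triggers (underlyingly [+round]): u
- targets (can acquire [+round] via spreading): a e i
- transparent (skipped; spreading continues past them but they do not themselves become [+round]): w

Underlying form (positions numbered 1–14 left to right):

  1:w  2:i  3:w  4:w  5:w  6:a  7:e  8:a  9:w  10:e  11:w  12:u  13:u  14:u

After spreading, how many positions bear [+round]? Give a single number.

8

From /u/ at 12 leftward: 11 /w/ transparent; 10 /e/ → [+round]; 9 /w/ transparent; 8 /a/ → [+round]; 7 /e/ → [+round]; 6 /a/ → [+round]; 5 /w/ transparent; 4 /w/ transparent; 3 /w/ transparent; 2 /i/ → [+round]; 1 /w/ transparent; word edge.
From /u/ at 13 leftward: 12 /u/ is itself a trigger — this domain ends here.
From /u/ at 14 leftward: 13 /u/ is itself a trigger — this domain ends here.
[+round] positions on the surface: 2 6 7 8 10 12 13 14.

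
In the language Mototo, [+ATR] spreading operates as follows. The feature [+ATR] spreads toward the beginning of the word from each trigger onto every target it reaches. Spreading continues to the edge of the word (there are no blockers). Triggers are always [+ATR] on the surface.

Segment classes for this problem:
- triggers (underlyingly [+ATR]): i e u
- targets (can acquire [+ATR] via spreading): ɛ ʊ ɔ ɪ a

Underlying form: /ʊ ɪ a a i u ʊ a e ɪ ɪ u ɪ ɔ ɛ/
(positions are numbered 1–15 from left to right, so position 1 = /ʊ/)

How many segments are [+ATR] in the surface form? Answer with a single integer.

From /i/ at 5 leftward: 4 /a/ → [+ATR]; 3 /a/ → [+ATR]; 2 /ɪ/ → [+ATR]; 1 /ʊ/ → [+ATR]; word edge.
From /u/ at 6 leftward: 5 /i/ is itself a trigger — this domain ends here.
From /e/ at 9 leftward: 8 /a/ → [+ATR]; 7 /ʊ/ → [+ATR]; 6 /u/ is itself a trigger — this domain ends here.
From /u/ at 12 leftward: 11 /ɪ/ → [+ATR]; 10 /ɪ/ → [+ATR]; 9 /e/ is itself a trigger — this domain ends here.
Targets with no active source: positions 13 14 15 stay [-ATR].
[+ATR] positions on the surface: 1 2 3 4 5 6 7 8 9 10 11 12.

12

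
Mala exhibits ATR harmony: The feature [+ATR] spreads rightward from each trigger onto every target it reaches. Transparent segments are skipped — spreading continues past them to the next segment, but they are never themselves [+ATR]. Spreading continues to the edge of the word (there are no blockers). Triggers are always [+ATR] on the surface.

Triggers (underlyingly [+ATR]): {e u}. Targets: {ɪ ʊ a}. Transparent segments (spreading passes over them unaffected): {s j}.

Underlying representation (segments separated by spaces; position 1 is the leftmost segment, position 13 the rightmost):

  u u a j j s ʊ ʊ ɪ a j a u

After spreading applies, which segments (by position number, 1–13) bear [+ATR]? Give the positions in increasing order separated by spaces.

From /u/ at 1 rightward: 2 /u/ is itself a trigger — this domain ends here.
From /u/ at 2 rightward: 3 /a/ → [+ATR]; 4 /j/ transparent; 5 /j/ transparent; 6 /s/ transparent; 7 /ʊ/ → [+ATR]; 8 /ʊ/ → [+ATR]; 9 /ɪ/ → [+ATR]; 10 /a/ → [+ATR]; 11 /j/ transparent; 12 /a/ → [+ATR]; 13 /u/ is itself a trigger — this domain ends here.
From /u/ at 13 rightward: word edge.

1 2 3 7 8 9 10 12 13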